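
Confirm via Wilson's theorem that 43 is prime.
(42)! mod 43 = 42. Since this equals -1 (mod 43), Wilson confirms 43 is prime.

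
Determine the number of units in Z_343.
294

Prime factorization: 343 = 7^3
Using the formula φ(n) = n × Π(1 - 1/p) for each prime factor p:
φ(343) = 343 × (1 - 1/7)
φ(343) = 294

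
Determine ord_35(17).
Powers of 17 mod 35: 17^1≡17, 17^2≡9, 17^3≡13, 17^4≡11, 17^5≡12, 17^6≡29, 17^7≡3, 17^8≡16, 17^9≡27, 17^10≡4, 17^11≡33, 17^12≡1. Order = 12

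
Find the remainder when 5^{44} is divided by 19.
By Fermat: 5^{18} ≡ 1 (mod 19). 44 = 2×18 + 8. So 5^{44} ≡ 5^{8} ≡ 4 (mod 19)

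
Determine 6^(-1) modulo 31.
6^(-1) ≡ 26 (mod 31). Verification: 6 × 26 = 156 ≡ 1 (mod 31)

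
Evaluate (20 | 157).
(20/157) = 20^{78} mod 157 = -1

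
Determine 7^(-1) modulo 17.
7^(-1) ≡ 5 (mod 17). Verification: 7 × 5 = 35 ≡ 1 (mod 17)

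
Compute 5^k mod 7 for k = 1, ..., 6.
g^1, g^2, ..., g^{6} mod 7: {5, 4, 6, 2, 3, 1}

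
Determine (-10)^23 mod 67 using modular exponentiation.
Using repeated squaring. (-10) ≡ 57 (mod 67). 23 = 16 + 4 + 2 + 1 (binary 10111). Repeated squaring mod 67: 57^1 ≡ 57; 57^2 ≡ 57² = 3249 ≡ 33; 57^4 ≡ 33² = 1089 ≡ 17; 57^8 ≡ 17² = 289 ≡ 21; 57^16 ≡ 21² = 441 ≡ 39. Multiply: (-10)^23 ≡ 57^16 × 57^4 × 57^2 × 57^1 ≡ 39 × 17 × 33 × 57 (mod 67): 39 × 17 = 663 ≡ 60; 60 × 33 = 1980 ≡ 37; 37 × 57 = 2109 ≡ 32. So (-10)^23 ≡ 32 (mod 67).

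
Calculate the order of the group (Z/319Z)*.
280

Prime factorization: 319 = 11 × 29
Using the formula φ(n) = n × Π(1 - 1/p) for each prime factor p:
φ(319) = 319 × (1 - 1/11) × (1 - 1/29)
φ(319) = 280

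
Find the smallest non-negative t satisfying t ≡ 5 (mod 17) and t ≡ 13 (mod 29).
M = 17 × 29 = 493. M₁ = 29, y₁ ≡ 10 (mod 17). M₂ = 17, y₂ ≡ 12 (mod 29). t = 5×29×10 + 13×17×12 ≡ 158 (mod 493)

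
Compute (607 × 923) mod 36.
29

(607 × 923) = 560261
560261 mod 36 = 29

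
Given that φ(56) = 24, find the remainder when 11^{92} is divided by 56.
By Euler: 11^{24} ≡ 1 (mod 56) since gcd(11, 56) = 1. 92 = 3×24 + 20. So 11^{92} ≡ 11^{20} ≡ 9 (mod 56)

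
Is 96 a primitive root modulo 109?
Yes

To verify, check if 96^(108/q) ≢ 1 (mod 109) for each prime divisor q of 108
Divisors of 108 = 108: [1, 2, 3, 4, 6, 9, 12, 18, 27, 36, 54, 108]
  96^(108/2) = 96^54 ≡ 108 (mod 109)
  96^(108/3) = 96^36 ≡ 63 (mod 109)
Conclusion: 96 is a primitive root modulo 109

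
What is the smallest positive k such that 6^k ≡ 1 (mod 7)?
Powers of 6 mod 7: 6^1≡6, 6^2≡1. Order = 2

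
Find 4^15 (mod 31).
Using repeated squaring. 15 = 8 + 4 + 2 + 1 (binary 1111). Repeated squaring mod 31: 4^1 ≡ 4; 4^2 ≡ 4² = 16 ≡ 16; 4^4 ≡ 16² = 256 ≡ 8; 4^8 ≡ 8² = 64 ≡ 2. Multiply: 4^15 = 4^8 × 4^4 × 4^2 × 4^1 ≡ 2 × 8 × 16 × 4 (mod 31): 2 × 8 = 16 ≡ 16; 16 × 16 = 256 ≡ 8; 8 × 4 = 32 ≡ 1. So 4^15 ≡ 1 (mod 31).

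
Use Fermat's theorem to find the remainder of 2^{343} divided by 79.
25

By Fermat's Little Theorem, a^(p-1) ≡ 1 (mod p) for prime p and gcd(a, p) = 1
Here p = 79, so 2^78 ≡ 1 (mod 79)
We can reduce the exponent: 343 mod 78 = 31
So 2^343 ≡ 2^31 (mod 79)
Computing: 2^31 mod 79 = 25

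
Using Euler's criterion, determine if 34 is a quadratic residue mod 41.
By Euler's criterion: 34^{20} ≡ 40 (mod 41). Since this equals -1 (≡ 40), 34 is not a QR.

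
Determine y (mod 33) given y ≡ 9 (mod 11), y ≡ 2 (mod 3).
20

Using the Chinese Remainder Theorem:
M = product of moduli = 33
For equation 1: M_1 = 3, 3 ≡ 3 (mod 11), inverse of 3 mod 11 is 4 (check: 3 × 4 = 12 ≡ 1 (mod 11))
For equation 2: M_2 = 11, 11 ≡ 2 (mod 3), inverse of 11 mod 3 is 2 (check: 2 × 2 = 4 ≡ 1 (mod 3))
Combine: y ≡ Σ r_i×M_i×(M_i⁻¹ mod m_i) = 9×3×4 + 2×11×2 = 108 + 44 = 152
152 mod 33 = 20
y ≡ 20 (mod 33)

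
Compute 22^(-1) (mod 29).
22^(-1) ≡ 4 (mod 29). Verification: 22 × 4 = 88 ≡ 1 (mod 29)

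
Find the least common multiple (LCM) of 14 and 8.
56

First find GCD(14, 8) using the Euclidean algorithm:
14 = 1 × 8 + 6
8 = 1 × 6 + 2
6 = 3 × 2 + 0
GCD(14, 8) = 2

LCM formula: LCM(a, b) = (a × b) / GCD(a, b)
LCM(14, 8) = (14 × 8) / 2
LCM(14, 8) = 112 / 2
LCM(14, 8) = 56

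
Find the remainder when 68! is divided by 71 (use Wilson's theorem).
(70)! = (68)! × (69) × (70) ≡ -1 (mod 71). So (68)! ≡ -1 × [(70)(69)]^(-1) ≡ 35 (mod 71)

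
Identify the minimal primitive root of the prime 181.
p - 1 = 180 has prime divisors 2, 3, 5. h is a primitive root mod 181 iff h^(180/q) ≢ 1 (mod 181) for each such q.
h = 2: 2^90 ≡ 180, 2^60 ≡ 48, 2^36 ≡ 59 (mod 181); none is 1, so 2 has order 180 and is a primitive root.
The smallest primitive root mod 181 is g = 2.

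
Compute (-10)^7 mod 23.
(-10) ≡ 13 (mod 23). 7 = 4 + 2 + 1 (binary 111). Repeated squaring mod 23: 13^1 ≡ 13; 13^2 ≡ 13² = 169 ≡ 8; 13^4 ≡ 8² = 64 ≡ 18. Multiply: (-10)^7 ≡ 13^4 × 13^2 × 13^1 ≡ 18 × 8 × 13 (mod 23): 18 × 8 = 144 ≡ 6; 6 × 13 = 78 ≡ 9. So (-10)^7 ≡ 9 (mod 23).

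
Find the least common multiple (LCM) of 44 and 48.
528

First find GCD(44, 48) using the Euclidean algorithm:
44 = 0 × 48 + 44
48 = 1 × 44 + 4
44 = 11 × 4 + 0
GCD(44, 48) = 4

LCM formula: LCM(a, b) = (a × b) / GCD(a, b)
LCM(44, 48) = (44 × 48) / 4
LCM(44, 48) = 2112 / 4
LCM(44, 48) = 528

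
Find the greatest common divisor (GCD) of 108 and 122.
2

Using the Euclidean algorithm:
108 = 0 × 122 + 108
122 = 1 × 108 + 14
108 = 7 × 14 + 10
14 = 1 × 10 + 4
10 = 2 × 4 + 2
4 = 2 × 2 + 0

GCD(108, 122) = 2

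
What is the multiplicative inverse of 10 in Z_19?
2

Using Extended Euclidean Algorithm:
gcd(10, 19) = 1
Bezout coefficients: 10 × 2 + 19 × -1 = 1
So 10 × 2 ≡ 1 (mod 19)
The inverse is 2 mod 19 = 2
Verification: 10 × 2 = 20 = 1 × 19 + 1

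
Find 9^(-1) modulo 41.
32

Using Extended Euclidean Algorithm:
gcd(9, 41) = 1
Bezout coefficients: 9 × -9 + 41 × 2 = 1
So 9 × -9 ≡ 1 (mod 41)
The inverse is -9 mod 41 = 32
Verification: 9 × 32 = 288 = 7 × 41 + 1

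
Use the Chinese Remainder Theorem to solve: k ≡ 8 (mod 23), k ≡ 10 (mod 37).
491

Using the Chinese Remainder Theorem:
M = product of moduli = 851
For equation 1: M_1 = 37, 37 ≡ 14 (mod 23), inverse of 37 mod 23 is 5 (check: 14 × 5 = 70 ≡ 1 (mod 23))
For equation 2: M_2 = 23, 23 ≡ 23 (mod 37), inverse of 23 mod 37 is 29 (check: 23 × 29 = 667 ≡ 1 (mod 37))
Combine: k ≡ Σ r_i×M_i×(M_i⁻¹ mod m_i) = 8×37×5 + 10×23×29 = 1480 + 6670 = 8150
8150 mod 851 = 491
k ≡ 491 (mod 851)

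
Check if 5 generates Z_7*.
p - 1 = 6 has prime divisors 2, 3. Check 5^(6/q) mod 7 for each: 5^(6/2) = 5^3 ≡ 6, 5^(6/3) = 5^2 ≡ 4 (mod 7). None of these is 1, so 5 has order 6 = φ(7), so it is a primitive root mod 7.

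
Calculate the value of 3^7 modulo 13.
7 = 4 + 2 + 1 (binary 111). Repeated squaring mod 13: 3^1 ≡ 3; 3^2 ≡ 3² = 9 ≡ 9; 3^4 ≡ 9² = 81 ≡ 3. Multiply: 3^7 = 3^4 × 3^2 × 3^1 ≡ 3 × 9 × 3 (mod 13): 3 × 9 = 27 ≡ 1; 1 × 3 = 3 ≡ 3. So 3^7 ≡ 3 (mod 13).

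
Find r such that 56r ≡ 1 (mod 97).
56^(-1) ≡ 26 (mod 97). Verification: 56 × 26 = 1456 ≡ 1 (mod 97)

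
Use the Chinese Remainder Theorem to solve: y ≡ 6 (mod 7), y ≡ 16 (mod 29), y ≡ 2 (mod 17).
2365

Using the Chinese Remainder Theorem:
M = product of moduli = 3451
For equation 1: M_1 = 493, 493 ≡ 3 (mod 7), inverse of 493 mod 7 is 5 (check: 3 × 5 = 15 ≡ 1 (mod 7))
For equation 2: M_2 = 119, 119 ≡ 3 (mod 29), inverse of 119 mod 29 is 10 (check: 3 × 10 = 30 ≡ 1 (mod 29))
For equation 3: M_3 = 203, 203 ≡ 16 (mod 17), inverse of 203 mod 17 is 16 (check: 16 × 16 = 256 ≡ 1 (mod 17))
Combine: y ≡ Σ r_i×M_i×(M_i⁻¹ mod m_i) = 6×493×5 + 16×119×10 + 2×203×16 = 14790 + 19040 + 6496 = 40326
40326 mod 3451 = 2365
y ≡ 2365 (mod 3451)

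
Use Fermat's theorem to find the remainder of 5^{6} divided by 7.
1

By Fermat's Little Theorem, a^(p-1) ≡ 1 (mod p) for prime p and gcd(a, p) = 1
Here p = 7, so 5^6 ≡ 1 (mod 7)
We can reduce the exponent: 6 mod 6 = 0
So 5^6 ≡ 5^0 (mod 7)
Computing: 5^0 mod 7 = 1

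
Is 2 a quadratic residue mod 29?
By Euler's criterion: 2^{14} ≡ 28 (mod 29). Since this equals -1 (≡ 28), 2 is not a QR.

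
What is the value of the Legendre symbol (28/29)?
(28/29) = 28^{14} mod 29 = 1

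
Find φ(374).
160

Prime factorization: 374 = 2 × 11 × 17
Using the formula φ(n) = n × Π(1 - 1/p) for each prime factor p:
φ(374) = 374 × (1 - 1/2) × (1 - 1/11) × (1 - 1/17)
φ(374) = 160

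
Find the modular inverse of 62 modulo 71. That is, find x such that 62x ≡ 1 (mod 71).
63

Using Extended Euclidean Algorithm:
gcd(62, 71) = 1
Bezout coefficients: 62 × -8 + 71 × 7 = 1
So 62 × -8 ≡ 1 (mod 71)
The inverse is -8 mod 71 = 63
Verification: 62 × 63 = 3906 = 55 × 71 + 1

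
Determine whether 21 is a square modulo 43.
By Euler's criterion: 21^{21} ≡ 1 (mod 43). Since this equals 1, 21 is a QR.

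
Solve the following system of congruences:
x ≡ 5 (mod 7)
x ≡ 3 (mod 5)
33

Using the Chinese Remainder Theorem:
M = product of moduli = 35
For equation 1: M_1 = 5, 5 ≡ 5 (mod 7), inverse of 5 mod 7 is 3 (check: 5 × 3 = 15 ≡ 1 (mod 7))
For equation 2: M_2 = 7, 7 ≡ 2 (mod 5), inverse of 7 mod 5 is 3 (check: 2 × 3 = 6 ≡ 1 (mod 5))
Combine: x ≡ Σ r_i×M_i×(M_i⁻¹ mod m_i) = 5×5×3 + 3×7×3 = 75 + 63 = 138
138 mod 35 = 33
x ≡ 33 (mod 35)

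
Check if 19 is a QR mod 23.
By Euler's criterion: 19^{11} ≡ 22 (mod 23). Since this equals -1 (≡ 22), 19 is not a QR.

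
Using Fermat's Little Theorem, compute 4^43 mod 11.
By Fermat: 4^{10} ≡ 1 (mod 11). 43 = 4×10 + 3. So 4^{43} ≡ 4^{3} ≡ 9 (mod 11)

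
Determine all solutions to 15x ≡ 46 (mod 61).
60

Since gcd(15, 61) = 1 divides 46, a solution exists.
Multiply both sides by the inverse of 15 mod 61:
  15^(-1) mod 61 = 57
  x ≡ 57 × 46 ≡ 2622 ≡ 60 (mod 61)
Verification: 15 × 60 = 900 = 14 × 61 + 46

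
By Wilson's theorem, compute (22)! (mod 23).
By Wilson's theorem, (22)! ≡ -1 ≡ 22 (mod 23)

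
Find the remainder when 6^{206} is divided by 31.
By Fermat: 6^{30} ≡ 1 (mod 31). 206 = 6×30 + 26. So 6^{206} ≡ 6^{26} ≡ 5 (mod 31)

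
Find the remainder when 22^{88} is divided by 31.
By Fermat: 22^{30} ≡ 1 (mod 31). 88 = 2×30 + 28. So 22^{88} ≡ 22^{28} ≡ 18 (mod 31)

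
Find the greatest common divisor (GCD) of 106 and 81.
1

Using the Euclidean algorithm:
106 = 1 × 81 + 25
81 = 3 × 25 + 6
25 = 4 × 6 + 1
6 = 6 × 1 + 0

GCD(106, 81) = 1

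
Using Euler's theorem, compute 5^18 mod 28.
By Euler: 5^{12} ≡ 1 (mod 28) since gcd(5, 28) = 1. 18 = 1×12 + 6. So 5^{18} ≡ 5^{6} ≡ 1 (mod 28)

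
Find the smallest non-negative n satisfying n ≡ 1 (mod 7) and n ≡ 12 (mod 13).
M = 7 × 13 = 91. M₁ = 13, y₁ ≡ 6 (mod 7). M₂ = 7, y₂ ≡ 2 (mod 13). n = 1×13×6 + 12×7×2 ≡ 64 (mod 91)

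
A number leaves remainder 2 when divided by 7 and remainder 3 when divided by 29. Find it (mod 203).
M = 7 × 29 = 203. M₁ = 29, y₁ ≡ 1 (mod 7). M₂ = 7, y₂ ≡ 25 (mod 29). r = 2×29×1 + 3×7×25 ≡ 177 (mod 203)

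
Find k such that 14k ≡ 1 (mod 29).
14^(-1) ≡ 27 (mod 29). Verification: 14 × 27 = 378 ≡ 1 (mod 29)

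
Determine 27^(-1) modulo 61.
27^(-1) ≡ 52 (mod 61). Verification: 27 × 52 = 1404 ≡ 1 (mod 61)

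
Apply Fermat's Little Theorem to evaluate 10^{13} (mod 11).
10

By Fermat's Little Theorem, a^(p-1) ≡ 1 (mod p) for prime p and gcd(a, p) = 1
Here p = 11, so 10^10 ≡ 1 (mod 11)
We can reduce the exponent: 13 mod 10 = 3
So 10^13 ≡ 10^3 (mod 11)
Computing: 10^3 mod 11 = 10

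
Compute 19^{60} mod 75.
1

Using successive squaring:
Binary expansion of 60: 111100
Powers of 19 mod 75 (each is the square of the previous):
  19^1 ≡ 19 (mod 75)
  19^2 ≡ 19² = 361 ≡ 61 (mod 75)
  19^4 ≡ 61² = 3721 ≡ 46 (mod 75)
  19^8 ≡ 46² = 2116 ≡ 16 (mod 75)
  19^16 ≡ 16² = 256 ≡ 31 (mod 75)
  19^32 ≡ 31² = 961 ≡ 61 (mod 75)
60 = 32 + 16 + 8 + 4, so 19^60 = 19^32 × 19^16 × 19^8 × 19^4 ≡ 61 × 31 × 16 × 46 (mod 75)
Multiplying step by step:
  61 × 31 = 1891 ≡ 16 (mod 75)
  16 × 16 = 256 ≡ 31 (mod 75)
  31 × 46 = 1426 ≡ 1 (mod 75)
Result: 19^60 ≡ 1 (mod 75)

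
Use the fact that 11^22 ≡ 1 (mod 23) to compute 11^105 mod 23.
By Fermat: 11^{22} ≡ 1 (mod 23). 105 = 4×22 + 17. So 11^{105} ≡ 11^{17} ≡ 14 (mod 23)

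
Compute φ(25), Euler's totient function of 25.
20

Prime factorization: 25 = 5^2
Using the formula φ(n) = n × Π(1 - 1/p) for each prime factor p:
φ(25) = 25 × (1 - 1/5)
φ(25) = 20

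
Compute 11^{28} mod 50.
31

Using successive squaring:
Binary expansion of 28: 11100
Powers of 11 mod 50 (each is the square of the previous):
  11^1 ≡ 11 (mod 50)
  11^2 ≡ 11² = 121 ≡ 21 (mod 50)
  11^4 ≡ 21² = 441 ≡ 41 (mod 50)
  11^8 ≡ 41² = 1681 ≡ 31 (mod 50)
  11^16 ≡ 31² = 961 ≡ 11 (mod 50)
28 = 16 + 8 + 4, so 11^28 = 11^16 × 11^8 × 11^4 ≡ 11 × 31 × 41 (mod 50)
Multiplying step by step:
  11 × 31 = 341 ≡ 41 (mod 50)
  41 × 41 = 1681 ≡ 31 (mod 50)
Result: 11^28 ≡ 31 (mod 50)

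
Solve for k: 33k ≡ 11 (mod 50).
17

Since gcd(33, 50) = 1 divides 11, a solution exists.
Multiply both sides by the inverse of 33 mod 50:
  33^(-1) mod 50 = 47
  x ≡ 47 × 11 ≡ 517 ≡ 17 (mod 50)
Verification: 33 × 17 = 561 = 11 × 50 + 11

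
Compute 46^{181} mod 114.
46

Using successive squaring:
Binary expansion of 181: 10110101
Powers of 46 mod 114 (each is the square of the previous):
  46^1 ≡ 46 (mod 114)
  46^2 ≡ 46² = 2116 ≡ 64 (mod 114)
  46^4 ≡ 64² = 4096 ≡ 106 (mod 114)
  46^8 ≡ 106² = 11236 ≡ 64 (mod 114)
  46^16 ≡ 64² = 4096 ≡ 106 (mod 114)
  46^32 ≡ 106² = 11236 ≡ 64 (mod 114)
  46^64 ≡ 64² = 4096 ≡ 106 (mod 114)
  46^128 ≡ 106² = 11236 ≡ 64 (mod 114)
181 = 128 + 32 + 16 + 4 + 1, so 46^181 = 46^128 × 46^32 × 46^16 × 46^4 × 46^1 ≡ 64 × 64 × 106 × 106 × 46 (mod 114)
Multiplying step by step:
  64 × 64 = 4096 ≡ 106 (mod 114)
  106 × 106 = 11236 ≡ 64 (mod 114)
  64 × 106 = 6784 ≡ 58 (mod 114)
  58 × 46 = 2668 ≡ 46 (mod 114)
Result: 46^181 ≡ 46 (mod 114)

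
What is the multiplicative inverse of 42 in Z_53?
24

Using Extended Euclidean Algorithm:
gcd(42, 53) = 1
Bezout coefficients: 42 × 24 + 53 × -19 = 1
So 42 × 24 ≡ 1 (mod 53)
The inverse is 24 mod 53 = 24
Verification: 42 × 24 = 1008 = 19 × 53 + 1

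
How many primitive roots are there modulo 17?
8

The number of primitive roots modulo p is φ(p-1) = φ(16)
φ(16) = 8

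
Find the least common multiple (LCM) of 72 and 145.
10440

First find GCD(72, 145) using the Euclidean algorithm:
72 = 0 × 145 + 72
145 = 2 × 72 + 1
72 = 72 × 1 + 0
GCD(72, 145) = 1

LCM formula: LCM(a, b) = (a × b) / GCD(a, b)
LCM(72, 145) = (72 × 145) / 1
LCM(72, 145) = 10440 / 1
LCM(72, 145) = 10440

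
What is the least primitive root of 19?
2

A primitive root g modulo p has order p-1 = 18
Prime divisors of 18: [2, 3]
g is a primitive root iff g^(18/q) ≢ 1 (mod 19) for each prime divisor q
Testing small values:
  g = 2: 2^9 ≡ 18, 2^6 ≡ 7 (mod 19) → none is 1, primitive root!
The smallest primitive root is 2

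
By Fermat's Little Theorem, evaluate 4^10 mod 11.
By Fermat's Little Theorem, 4^{10} ≡ 1 (mod 11) since 11 is prime and gcd(4, 11) = 1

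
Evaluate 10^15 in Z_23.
Using repeated squaring. 15 = 8 + 4 + 2 + 1 (binary 1111). Repeated squaring mod 23: 10^1 ≡ 10; 10^2 ≡ 10² = 100 ≡ 8; 10^4 ≡ 8² = 64 ≡ 18; 10^8 ≡ 18² = 324 ≡ 2. Multiply: 10^15 = 10^8 × 10^4 × 10^2 × 10^1 ≡ 2 × 18 × 8 × 10 (mod 23): 2 × 18 = 36 ≡ 13; 13 × 8 = 104 ≡ 12; 12 × 10 = 120 ≡ 5. So 10^15 ≡ 5 (mod 23).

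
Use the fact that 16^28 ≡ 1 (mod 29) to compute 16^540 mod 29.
By Fermat: 16^{28} ≡ 1 (mod 29). 540 ≡ 8 (mod 28). So 16^{540} ≡ 16^{8} ≡ 16 (mod 29)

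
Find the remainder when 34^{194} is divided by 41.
By Fermat: 34^{40} ≡ 1 (mod 41). 194 = 4×40 + 34. So 34^{194} ≡ 34^{34} ≡ 39 (mod 41)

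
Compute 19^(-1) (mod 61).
45

Using Extended Euclidean Algorithm:
gcd(19, 61) = 1
Bezout coefficients: 19 × -16 + 61 × 5 = 1
So 19 × -16 ≡ 1 (mod 61)
The inverse is -16 mod 61 = 45
Verification: 19 × 45 = 855 = 14 × 61 + 1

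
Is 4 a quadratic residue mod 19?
By Euler's criterion: 4^{9} ≡ 1 (mod 19). Since this equals 1, 4 is a QR.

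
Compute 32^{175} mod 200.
168

Using successive squaring:
Binary expansion of 175: 10101111
Powers of 32 mod 200 (each is the square of the previous):
  32^1 ≡ 32 (mod 200)
  32^2 ≡ 32² = 1024 ≡ 24 (mod 200)
  32^4 ≡ 24² = 576 ≡ 176 (mod 200)
  32^8 ≡ 176² = 30976 ≡ 176 (mod 200)
  32^16 ≡ 176² = 30976 ≡ 176 (mod 200)
  32^32 ≡ 176² = 30976 ≡ 176 (mod 200)
  32^64 ≡ 176² = 30976 ≡ 176 (mod 200)
  32^128 ≡ 176² = 30976 ≡ 176 (mod 200)
175 = 128 + 32 + 8 + 4 + 2 + 1, so 32^175 = 32^128 × 32^32 × 32^8 × 32^4 × 32^2 × 32^1 ≡ 176 × 176 × 176 × 176 × 24 × 32 (mod 200)
Multiplying step by step:
  176 × 176 = 30976 ≡ 176 (mod 200)
  176 × 176 = 30976 ≡ 176 (mod 200)
  176 × 176 = 30976 ≡ 176 (mod 200)
  176 × 24 = 4224 ≡ 24 (mod 200)
  24 × 32 = 768 ≡ 168 (mod 200)
Result: 32^175 ≡ 168 (mod 200)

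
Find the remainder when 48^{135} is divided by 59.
By Fermat: 48^{58} ≡ 1 (mod 59). 135 = 2×58 + 19. So 48^{135} ≡ 48^{19} ≡ 17 (mod 59)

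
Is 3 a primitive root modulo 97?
p - 1 = 96 has prime divisors 2, 3. Check 3^(96/q) mod 97 for each: 3^(96/2) = 3^48 ≡ 1, 3^(96/3) = 3^32 ≡ 35 (mod 97). Since 3^48 ≡ 1 (mod 97), the order of 3 divides 48 (in fact the order is 48) ≠ 96, so it is not a primitive root.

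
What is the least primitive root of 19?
2

A primitive root g modulo p has order p-1 = 18
Prime divisors of 18: [2, 3]
g is a primitive root iff g^(18/q) ≢ 1 (mod 19) for each prime divisor q
Testing small values:
  g = 2: 2^9 ≡ 18, 2^6 ≡ 7 (mod 19) → none is 1, primitive root!
The smallest primitive root is 2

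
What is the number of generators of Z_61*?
Number of primitive roots mod 61 = φ(60) = 16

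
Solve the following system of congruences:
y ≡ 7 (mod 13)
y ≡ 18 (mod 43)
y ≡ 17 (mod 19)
3114

Using the Chinese Remainder Theorem:
M = product of moduli = 10621
For equation 1: M_1 = 817, 817 ≡ 11 (mod 13), inverse of 817 mod 13 is 6 (check: 11 × 6 = 66 ≡ 1 (mod 13))
For equation 2: M_2 = 247, 247 ≡ 32 (mod 43), inverse of 247 mod 43 is 39 (check: 32 × 39 = 1248 ≡ 1 (mod 43))
For equation 3: M_3 = 559, 559 ≡ 8 (mod 19), inverse of 559 mod 19 is 12 (check: 8 × 12 = 96 ≡ 1 (mod 19))
Combine: y ≡ Σ r_i×M_i×(M_i⁻¹ mod m_i) = 7×817×6 + 18×247×39 + 17×559×12 = 34314 + 173394 + 114036 = 321744
321744 mod 10621 = 3114
y ≡ 3114 (mod 10621)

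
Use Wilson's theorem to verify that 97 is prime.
(96)! mod 97 = 96. Since this equals -1 (mod 97), Wilson confirms 97 is prime.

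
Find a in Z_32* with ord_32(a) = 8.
3 has order 8 mod 32 since 3^{8} ≡ 1 (mod 32) and no smaller power works.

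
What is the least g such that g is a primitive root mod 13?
p - 1 = 12 has prime divisors 2, 3. h is a primitive root mod 13 iff h^(12/q) ≢ 1 (mod 13) for each such q.
h = 2: 2^6 ≡ 12, 2^4 ≡ 3 (mod 13); none is 1, so 2 has order 12 and is a primitive root.
The smallest primitive root mod 13 is g = 2.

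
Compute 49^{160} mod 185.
46

Using successive squaring:
Binary expansion of 160: 10100000
Powers of 49 mod 185 (each is the square of the previous):
  49^1 ≡ 49 (mod 185)
  49^2 ≡ 49² = 2401 ≡ 181 (mod 185)
  49^4 ≡ 181² = 32761 ≡ 16 (mod 185)
  49^8 ≡ 16² = 256 ≡ 71 (mod 185)
  49^16 ≡ 71² = 5041 ≡ 46 (mod 185)
  49^32 ≡ 46² = 2116 ≡ 81 (mod 185)
  49^64 ≡ 81² = 6561 ≡ 86 (mod 185)
  49^128 ≡ 86² = 7396 ≡ 181 (mod 185)
160 = 128 + 32, so 49^160 = 49^128 × 49^32 ≡ 181 × 81 (mod 185)
Multiplying step by step:
  181 × 81 = 14661 ≡ 46 (mod 185)
Result: 49^160 ≡ 46 (mod 185)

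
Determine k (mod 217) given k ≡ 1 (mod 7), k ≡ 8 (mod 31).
8

Using the Chinese Remainder Theorem:
M = product of moduli = 217
For equation 1: M_1 = 31, 31 ≡ 3 (mod 7), inverse of 31 mod 7 is 5 (check: 3 × 5 = 15 ≡ 1 (mod 7))
For equation 2: M_2 = 7, 7 ≡ 7 (mod 31), inverse of 7 mod 31 is 9 (check: 7 × 9 = 63 ≡ 1 (mod 31))
Combine: k ≡ Σ r_i×M_i×(M_i⁻¹ mod m_i) = 1×31×5 + 8×7×9 = 155 + 504 = 659
659 mod 217 = 8
k ≡ 8 (mod 217)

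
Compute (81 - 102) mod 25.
4

(81 - 102) = -21
-21 mod 25 = 4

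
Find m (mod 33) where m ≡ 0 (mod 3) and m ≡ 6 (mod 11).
M = 3 × 11 = 33. M₁ = 11, y₁ ≡ 2 (mod 3). M₂ = 3, y₂ ≡ 4 (mod 11). m = 0×11×2 + 6×3×4 ≡ 6 (mod 33)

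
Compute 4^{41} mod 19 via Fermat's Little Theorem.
17

By Fermat's Little Theorem, a^(p-1) ≡ 1 (mod p) for prime p and gcd(a, p) = 1
Here p = 19, so 4^18 ≡ 1 (mod 19)
We can reduce the exponent: 41 mod 18 = 5
So 4^41 ≡ 4^5 (mod 19)
Computing: 4^5 mod 19 = 17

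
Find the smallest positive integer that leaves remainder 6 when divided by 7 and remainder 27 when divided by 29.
M = 7 × 29 = 203. M₁ = 29, y₁ ≡ 1 (mod 7). M₂ = 7, y₂ ≡ 25 (mod 29). y = 6×29×1 + 27×7×25 ≡ 27 (mod 203). The smallest positive such number is 27.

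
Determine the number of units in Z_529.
506

Prime factorization: 529 = 23^2
Using the formula φ(n) = n × Π(1 - 1/p) for each prime factor p:
φ(529) = 529 × (1 - 1/23)
φ(529) = 506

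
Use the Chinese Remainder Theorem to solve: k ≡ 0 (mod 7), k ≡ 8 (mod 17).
42

Using the Chinese Remainder Theorem:
M = product of moduli = 119
For equation 1: M_1 = 17, 17 ≡ 3 (mod 7), inverse of 17 mod 7 is 5 (check: 3 × 5 = 15 ≡ 1 (mod 7))
For equation 2: M_2 = 7, 7 ≡ 7 (mod 17), inverse of 7 mod 17 is 5 (check: 7 × 5 = 35 ≡ 1 (mod 17))
Combine: k ≡ Σ r_i×M_i×(M_i⁻¹ mod m_i) = 0×17×5 + 8×7×5 = 0 + 280 = 280
280 mod 119 = 42
k ≡ 42 (mod 119)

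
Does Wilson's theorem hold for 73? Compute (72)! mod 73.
(72)! mod 73 = 72. Since this equals -1 (mod 73), Wilson confirms 73 is prime.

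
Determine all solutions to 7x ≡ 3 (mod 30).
9

Since gcd(7, 30) = 1 divides 3, a solution exists.
Multiply both sides by the inverse of 7 mod 30:
  7^(-1) mod 30 = 13
  x ≡ 13 × 3 ≡ 39 ≡ 9 (mod 30)
Verification: 7 × 9 = 63 = 2 × 30 + 3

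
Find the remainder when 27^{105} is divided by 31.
By Fermat: 27^{30} ≡ 1 (mod 31). 105 = 3×30 + 15. So 27^{105} ≡ 27^{15} ≡ 30 (mod 31)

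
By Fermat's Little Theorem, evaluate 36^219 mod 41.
By Fermat: 36^{40} ≡ 1 (mod 41). 219 = 5×40 + 19. So 36^{219} ≡ 36^{19} ≡ 8 (mod 41)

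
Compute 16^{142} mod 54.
52

Using successive squaring:
Binary expansion of 142: 10001110
Powers of 16 mod 54 (each is the square of the previous):
  16^1 ≡ 16 (mod 54)
  16^2 ≡ 16² = 256 ≡ 40 (mod 54)
  16^4 ≡ 40² = 1600 ≡ 34 (mod 54)
  16^8 ≡ 34² = 1156 ≡ 22 (mod 54)
  16^16 ≡ 22² = 484 ≡ 52 (mod 54)
  16^32 ≡ 52² = 2704 ≡ 4 (mod 54)
  16^64 ≡ 4² = 16 ≡ 16 (mod 54)
  16^128 ≡ 16² = 256 ≡ 40 (mod 54)
142 = 128 + 8 + 4 + 2, so 16^142 = 16^128 × 16^8 × 16^4 × 16^2 ≡ 40 × 22 × 34 × 40 (mod 54)
Multiplying step by step:
  40 × 22 = 880 ≡ 16 (mod 54)
  16 × 34 = 544 ≡ 4 (mod 54)
  4 × 40 = 160 ≡ 52 (mod 54)
Result: 16^142 ≡ 52 (mod 54)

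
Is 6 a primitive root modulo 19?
No

To verify, check if 6^(18/q) ≢ 1 (mod 19) for each prime divisor q of 18
Divisors of 18 = 18: [1, 2, 3, 6, 9, 18]
  6^(18/2) = 6^9 ≡ 1 (mod 19)
  6^(18/3) = 6^6 ≡ 11 (mod 19)
Conclusion: 6 is not a primitive root modulo 19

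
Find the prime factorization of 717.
3 × 239

Divide by primes starting from smallest:
717 ÷ 3 = 239
239 ÷ 239 = 1

717 = 3 × 239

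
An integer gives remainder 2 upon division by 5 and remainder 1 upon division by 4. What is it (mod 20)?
M = 5 × 4 = 20. M₁ = 4, y₁ ≡ 4 (mod 5). M₂ = 5, y₂ ≡ 1 (mod 4). k = 2×4×4 + 1×5×1 ≡ 17 (mod 20). The smallest positive such number is 17.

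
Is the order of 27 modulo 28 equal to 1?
No, the actual order is 2, not 1.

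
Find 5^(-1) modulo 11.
9

Using Extended Euclidean Algorithm:
gcd(5, 11) = 1
Bezout coefficients: 5 × -2 + 11 × 1 = 1
So 5 × -2 ≡ 1 (mod 11)
The inverse is -2 mod 11 = 9
Verification: 5 × 9 = 45 = 4 × 11 + 1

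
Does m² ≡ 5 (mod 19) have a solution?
By Euler's criterion: 5^{9} ≡ 1 (mod 19). Since this equals 1, 5 is a QR.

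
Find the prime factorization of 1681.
41^2

Divide by primes starting from smallest:
1681 ÷ 41 = 41
41 ÷ 41 = 1

1681 = 41^2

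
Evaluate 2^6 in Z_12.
6 = 4 + 2 (binary 110). Repeated squaring mod 12: 2^1 ≡ 2; 2^2 ≡ 2² = 4 ≡ 4; 2^4 ≡ 4² = 16 ≡ 4. Multiply: 2^6 = 2^4 × 2^2 ≡ 4 × 4 (mod 12): 4 × 4 = 16 ≡ 4. So 2^6 ≡ 4 (mod 12).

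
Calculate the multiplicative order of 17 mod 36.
Powers of 17 mod 36: 17^1≡17, 17^2≡1. Order = 2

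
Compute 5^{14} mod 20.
5

Using successive squaring:
Binary expansion of 14: 1110
Powers of 5 mod 20 (each is the square of the previous):
  5^1 ≡ 5 (mod 20)
  5^2 ≡ 5² = 25 ≡ 5 (mod 20)
  5^4 ≡ 5² = 25 ≡ 5 (mod 20)
  5^8 ≡ 5² = 25 ≡ 5 (mod 20)
14 = 8 + 4 + 2, so 5^14 = 5^8 × 5^4 × 5^2 ≡ 5 × 5 × 5 (mod 20)
Multiplying step by step:
  5 × 5 = 25 ≡ 5 (mod 20)
  5 × 5 = 25 ≡ 5 (mod 20)
Result: 5^14 ≡ 5 (mod 20)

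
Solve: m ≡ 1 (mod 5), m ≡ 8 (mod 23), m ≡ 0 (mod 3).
M = 5 × 23 × 3 = 345. M₁ = 69, y₁ ≡ 4 (mod 5). M₂ = 15, y₂ ≡ 20 (mod 23). M₃ = 115, y₃ ≡ 1 (mod 3). m = 1×69×4 + 8×15×20 + 0×115×1 ≡ 261 (mod 345)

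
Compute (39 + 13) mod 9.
7

(39 + 13) = 52
52 mod 9 = 7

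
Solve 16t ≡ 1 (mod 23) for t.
13

Using Extended Euclidean Algorithm:
gcd(16, 23) = 1
Bezout coefficients: 16 × -10 + 23 × 7 = 1
So 16 × -10 ≡ 1 (mod 23)
The inverse is -10 mod 23 = 13
Verification: 16 × 13 = 208 = 9 × 23 + 1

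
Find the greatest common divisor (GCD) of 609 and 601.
1

Using the Euclidean algorithm:
609 = 1 × 601 + 8
601 = 75 × 8 + 1
8 = 8 × 1 + 0

GCD(609, 601) = 1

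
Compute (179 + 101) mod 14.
0

(179 + 101) = 280
280 mod 14 = 0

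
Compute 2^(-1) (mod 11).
2^(-1) ≡ 6 (mod 11). Verification: 2 × 6 = 12 ≡ 1 (mod 11)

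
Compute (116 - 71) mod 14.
3

(116 - 71) = 45
45 mod 14 = 3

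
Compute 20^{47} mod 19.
1

Using successive squaring:
Binary expansion of 47: 101111
Powers of 20 mod 19 (each is the square of the previous):
  20^1 ≡ 1 (mod 19)
  20^2 ≡ 1² = 1 ≡ 1 (mod 19)
  20^4 ≡ 1² = 1 ≡ 1 (mod 19)
  20^8 ≡ 1² = 1 ≡ 1 (mod 19)
  20^16 ≡ 1² = 1 ≡ 1 (mod 19)
  20^32 ≡ 1² = 1 ≡ 1 (mod 19)
47 = 32 + 8 + 4 + 2 + 1, so 20^47 = 20^32 × 20^8 × 20^4 × 20^2 × 20^1 ≡ 1 × 1 × 1 × 1 × 1 (mod 19)
Multiplying step by step:
  1 × 1 = 1 ≡ 1 (mod 19)
  1 × 1 = 1 ≡ 1 (mod 19)
  1 × 1 = 1 ≡ 1 (mod 19)
  1 × 1 = 1 ≡ 1 (mod 19)
Result: 20^47 ≡ 1 (mod 19)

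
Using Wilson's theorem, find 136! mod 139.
(138)! = (136)! × (137) × (138) ≡ -1 (mod 139). So (136)! ≡ -1 × [(138)(137)]^(-1) ≡ 69 (mod 139)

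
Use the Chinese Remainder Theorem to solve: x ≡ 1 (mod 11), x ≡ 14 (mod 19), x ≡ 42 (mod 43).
7481

Using the Chinese Remainder Theorem:
M = product of moduli = 8987
For equation 1: M_1 = 817, 817 ≡ 3 (mod 11), inverse of 817 mod 11 is 4 (check: 3 × 4 = 12 ≡ 1 (mod 11))
For equation 2: M_2 = 473, 473 ≡ 17 (mod 19), inverse of 473 mod 19 is 9 (check: 17 × 9 = 153 ≡ 1 (mod 19))
For equation 3: M_3 = 209, 209 ≡ 37 (mod 43), inverse of 209 mod 43 is 7 (check: 37 × 7 = 259 ≡ 1 (mod 43))
Combine: x ≡ Σ r_i×M_i×(M_i⁻¹ mod m_i) = 1×817×4 + 14×473×9 + 42×209×7 = 3268 + 59598 + 61446 = 124312
124312 mod 8987 = 7481
x ≡ 7481 (mod 8987)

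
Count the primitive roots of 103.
32

The number of primitive roots modulo p is φ(p-1) = φ(102)
φ(102) = 32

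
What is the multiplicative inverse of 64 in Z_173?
64^(-1) ≡ 73 (mod 173). Verification: 64 × 73 = 4672 ≡ 1 (mod 173)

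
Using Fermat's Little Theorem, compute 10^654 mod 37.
By Fermat: 10^{36} ≡ 1 (mod 37). 654 ≡ 6 (mod 36). So 10^{654} ≡ 10^{6} ≡ 1 (mod 37)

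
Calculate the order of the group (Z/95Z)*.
72

Prime factorization: 95 = 5 × 19
Using the formula φ(n) = n × Π(1 - 1/p) for each prime factor p:
φ(95) = 95 × (1 - 1/5) × (1 - 1/19)
φ(95) = 72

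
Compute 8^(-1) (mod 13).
8^(-1) ≡ 5 (mod 13). Verification: 8 × 5 = 40 ≡ 1 (mod 13)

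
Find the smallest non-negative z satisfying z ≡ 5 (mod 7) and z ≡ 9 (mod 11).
M = 7 × 11 = 77. M₁ = 11, y₁ ≡ 2 (mod 7). M₂ = 7, y₂ ≡ 8 (mod 11). z = 5×11×2 + 9×7×8 ≡ 75 (mod 77)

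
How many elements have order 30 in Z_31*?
Number of primitive roots mod 31 = φ(30) = 8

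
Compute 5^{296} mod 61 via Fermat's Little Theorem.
57

By Fermat's Little Theorem, a^(p-1) ≡ 1 (mod p) for prime p and gcd(a, p) = 1
Here p = 61, so 5^60 ≡ 1 (mod 61)
We can reduce the exponent: 296 mod 60 = 56
So 5^296 ≡ 5^56 (mod 61)
Computing: 5^56 mod 61 = 57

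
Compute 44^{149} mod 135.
89

Using successive squaring:
Binary expansion of 149: 10010101
Powers of 44 mod 135 (each is the square of the previous):
  44^1 ≡ 44 (mod 135)
  44^2 ≡ 44² = 1936 ≡ 46 (mod 135)
  44^4 ≡ 46² = 2116 ≡ 91 (mod 135)
  44^8 ≡ 91² = 8281 ≡ 46 (mod 135)
  44^16 ≡ 46² = 2116 ≡ 91 (mod 135)
  44^32 ≡ 91² = 8281 ≡ 46 (mod 135)
  44^64 ≡ 46² = 2116 ≡ 91 (mod 135)
  44^128 ≡ 91² = 8281 ≡ 46 (mod 135)
149 = 128 + 16 + 4 + 1, so 44^149 = 44^128 × 44^16 × 44^4 × 44^1 ≡ 46 × 91 × 91 × 44 (mod 135)
Multiplying step by step:
  46 × 91 = 4186 ≡ 1 (mod 135)
  1 × 91 = 91 ≡ 91 (mod 135)
  91 × 44 = 4004 ≡ 89 (mod 135)
Result: 44^149 ≡ 89 (mod 135)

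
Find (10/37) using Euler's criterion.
(10/37) = 10^{18} mod 37 = 1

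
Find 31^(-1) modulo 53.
12

Using Extended Euclidean Algorithm:
gcd(31, 53) = 1
Bezout coefficients: 31 × 12 + 53 × -7 = 1
So 31 × 12 ≡ 1 (mod 53)
The inverse is 12 mod 53 = 12
Verification: 31 × 12 = 372 = 7 × 53 + 1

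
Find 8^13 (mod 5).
Using Fermat: 8^{4} ≡ 1 (mod 5). 13 ≡ 1 (mod 4). So 8^{13} ≡ 8^{1} ≡ 3 (mod 5)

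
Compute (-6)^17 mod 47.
Using repeated squaring. (-6) ≡ 41 (mod 47). 17 = 16 + 1 (binary 10001). Repeated squaring mod 47: 41^1 ≡ 41; 41^2 ≡ 41² = 1681 ≡ 36; 41^4 ≡ 36² = 1296 ≡ 27; 41^8 ≡ 27² = 729 ≡ 24; 41^16 ≡ 24² = 576 ≡ 12. Multiply: (-6)^17 ≡ 41^16 × 41^1 ≡ 12 × 41 (mod 47): 12 × 41 = 492 ≡ 22. So (-6)^17 ≡ 22 (mod 47).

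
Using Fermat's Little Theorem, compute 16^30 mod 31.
By Fermat's Little Theorem, 16^{30} ≡ 1 (mod 31) since 31 is prime and gcd(16, 31) = 1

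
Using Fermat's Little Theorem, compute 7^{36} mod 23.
2

By Fermat's Little Theorem, a^(p-1) ≡ 1 (mod p) for prime p and gcd(a, p) = 1
Here p = 23, so 7^22 ≡ 1 (mod 23)
We can reduce the exponent: 36 mod 22 = 14
So 7^36 ≡ 7^14 (mod 23)
Computing: 7^14 mod 23 = 2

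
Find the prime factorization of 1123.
1123

Divide by primes starting from smallest:
1123 ÷ 1123 = 1

1123 = 1123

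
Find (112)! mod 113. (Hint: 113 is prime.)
By Wilson's theorem, (112)! ≡ -1 ≡ 112 (mod 113)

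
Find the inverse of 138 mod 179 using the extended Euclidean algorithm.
Extended GCD: 138(48) + 179(-37) = 1. So 138^(-1) ≡ 48 ≡ 48 (mod 179). Verify: 138 × 48 = 6624 ≡ 1 (mod 179)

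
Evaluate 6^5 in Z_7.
5 = 4 + 1 (binary 101). Repeated squaring mod 7: 6^1 ≡ 6; 6^2 ≡ 6² = 36 ≡ 1; 6^4 ≡ 1² = 1 ≡ 1. Multiply: 6^5 = 6^4 × 6^1 ≡ 1 × 6 (mod 7): 1 × 6 = 6 ≡ 6. So 6^5 ≡ 6 (mod 7).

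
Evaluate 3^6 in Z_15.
6 = 4 + 2 (binary 110). Repeated squaring mod 15: 3^1 ≡ 3; 3^2 ≡ 3² = 9 ≡ 9; 3^4 ≡ 9² = 81 ≡ 6. Multiply: 3^6 = 3^4 × 3^2 ≡ 6 × 9 (mod 15): 6 × 9 = 54 ≡ 9. So 3^6 ≡ 9 (mod 15).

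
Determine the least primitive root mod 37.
p - 1 = 36 has prime divisors 2, 3. h is a primitive root mod 37 iff h^(36/q) ≢ 1 (mod 37) for each such q.
h = 2: 2^18 ≡ 36, 2^12 ≡ 26 (mod 37); none is 1, so 2 has order 36 and is a primitive root.
The smallest primitive root mod 37 is g = 2.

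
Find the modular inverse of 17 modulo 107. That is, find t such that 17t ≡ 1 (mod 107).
63

Using Extended Euclidean Algorithm:
gcd(17, 107) = 1
Bezout coefficients: 17 × -44 + 107 × 7 = 1
So 17 × -44 ≡ 1 (mod 107)
The inverse is -44 mod 107 = 63
Verification: 17 × 63 = 1071 = 10 × 107 + 1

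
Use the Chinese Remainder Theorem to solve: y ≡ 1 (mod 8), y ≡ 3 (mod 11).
M = 8 × 11 = 88. M₁ = 11, y₁ ≡ 3 (mod 8). M₂ = 8, y₂ ≡ 7 (mod 11). y = 1×11×3 + 3×8×7 ≡ 25 (mod 88)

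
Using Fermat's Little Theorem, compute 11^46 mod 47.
By Fermat's Little Theorem, 11^{46} ≡ 1 (mod 47) since 47 is prime and gcd(11, 47) = 1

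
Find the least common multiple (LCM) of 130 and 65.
130

First find GCD(130, 65) using the Euclidean algorithm:
130 = 2 × 65 + 0
GCD(130, 65) = 65

LCM formula: LCM(a, b) = (a × b) / GCD(a, b)
LCM(130, 65) = (130 × 65) / 65
LCM(130, 65) = 8450 / 65
LCM(130, 65) = 130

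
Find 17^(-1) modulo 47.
36

Using Extended Euclidean Algorithm:
gcd(17, 47) = 1
Bezout coefficients: 17 × -11 + 47 × 4 = 1
So 17 × -11 ≡ 1 (mod 47)
The inverse is -11 mod 47 = 36
Verification: 17 × 36 = 612 = 13 × 47 + 1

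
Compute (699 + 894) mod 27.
0

(699 + 894) = 1593
1593 mod 27 = 0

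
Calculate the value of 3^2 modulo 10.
2 = 2 (binary 10). Repeated squaring mod 10: 3^1 ≡ 3; 3^2 ≡ 3² = 9 ≡ 9. So 3^2 ≡ 9 (mod 10).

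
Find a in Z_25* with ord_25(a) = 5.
6 has order 5 mod 25 since 6^{5} ≡ 1 (mod 25) and no smaller power works.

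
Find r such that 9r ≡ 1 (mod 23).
9^(-1) ≡ 18 (mod 23). Verification: 9 × 18 = 162 ≡ 1 (mod 23)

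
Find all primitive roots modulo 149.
Primitive roots mod 149: {2, 3, 8, 10, 11, 12, 13, 14, 15, 18, 21, 23, 27, 32, 34, 38, 40, 41, 43, 48, 50, 51, 52, 55, 56, 57, 58, 59, 60, 62, 65, 66, 70, 71, 72, 74, 75, 77, 78, 79, 83, 84, 87, 89, 90, 91, 92, 93, 94, 97, 98, 99, 101, 106, 108, 109, 111, 115, 117, 122, 126, 128, 131, 134, 135, 136, 137, 138, 139, 141, 146, 147}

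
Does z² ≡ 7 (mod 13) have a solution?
By Euler's criterion: 7^{6} ≡ 12 (mod 13). Since this equals -1 (≡ 12), 7 is not a QR.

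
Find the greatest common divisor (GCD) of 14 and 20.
2

Using the Euclidean algorithm:
14 = 0 × 20 + 14
20 = 1 × 14 + 6
14 = 2 × 6 + 2
6 = 3 × 2 + 0

GCD(14, 20) = 2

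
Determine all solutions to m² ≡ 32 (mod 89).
The square roots of 32 mod 89 are 78 and 11. Verify: 78² = 6084 ≡ 32 (mod 89)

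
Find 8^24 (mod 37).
Using repeated squaring. 24 = 16 + 8 (binary 11000). Repeated squaring mod 37: 8^1 ≡ 8; 8^2 ≡ 8² = 64 ≡ 27; 8^4 ≡ 27² = 729 ≡ 26; 8^8 ≡ 26² = 676 ≡ 10; 8^16 ≡ 10² = 100 ≡ 26. Multiply: 8^24 = 8^16 × 8^8 ≡ 26 × 10 (mod 37): 26 × 10 = 260 ≡ 1. So 8^24 ≡ 1 (mod 37).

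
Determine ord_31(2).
Powers of 2 mod 31: 2^1≡2, 2^2≡4, 2^3≡8, 2^4≡16, 2^5≡1. Order = 5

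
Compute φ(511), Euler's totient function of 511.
432

Prime factorization: 511 = 7 × 73
Using the formula φ(n) = n × Π(1 - 1/p) for each prime factor p:
φ(511) = 511 × (1 - 1/7) × (1 - 1/73)
φ(511) = 432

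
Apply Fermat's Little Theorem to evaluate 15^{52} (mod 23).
4

By Fermat's Little Theorem, a^(p-1) ≡ 1 (mod p) for prime p and gcd(a, p) = 1
Here p = 23, so 15^22 ≡ 1 (mod 23)
We can reduce the exponent: 52 mod 22 = 8
So 15^52 ≡ 15^8 (mod 23)
Computing: 15^8 mod 23 = 4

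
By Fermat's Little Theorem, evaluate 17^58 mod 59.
By Fermat's Little Theorem, 17^{58} ≡ 1 (mod 59) since 59 is prime and gcd(17, 59) = 1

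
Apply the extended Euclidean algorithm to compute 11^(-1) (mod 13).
Extended GCD: 11(6) + 13(-5) = 1. So 11^(-1) ≡ 6 ≡ 6 (mod 13). Verify: 11 × 6 = 66 ≡ 1 (mod 13)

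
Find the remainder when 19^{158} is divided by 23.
By Fermat: 19^{22} ≡ 1 (mod 23). 158 = 7×22 + 4. So 19^{158} ≡ 19^{4} ≡ 3 (mod 23)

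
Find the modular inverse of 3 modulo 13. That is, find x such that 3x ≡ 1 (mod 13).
9

Using Extended Euclidean Algorithm:
gcd(3, 13) = 1
Bezout coefficients: 3 × -4 + 13 × 1 = 1
So 3 × -4 ≡ 1 (mod 13)
The inverse is -4 mod 13 = 9
Verification: 3 × 9 = 27 = 2 × 13 + 1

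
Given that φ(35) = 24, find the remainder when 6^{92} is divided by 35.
By Euler: 6^{24} ≡ 1 (mod 35) since gcd(6, 35) = 1. 92 = 3×24 + 20. So 6^{92} ≡ 6^{20} ≡ 1 (mod 35)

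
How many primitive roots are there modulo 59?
28

The number of primitive roots modulo p is φ(p-1) = φ(58)
φ(58) = 28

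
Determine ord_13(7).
Powers of 7 mod 13: 7^1≡7, 7^2≡10, 7^3≡5, 7^4≡9, 7^5≡11, 7^6≡12, 7^7≡6, 7^8≡3, 7^9≡8, 7^10≡4, 7^11≡2, 7^12≡1. Order = 12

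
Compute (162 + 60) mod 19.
13

(162 + 60) = 222
222 mod 19 = 13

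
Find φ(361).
342

Prime factorization: 361 = 19^2
Using the formula φ(n) = n × Π(1 - 1/p) for each prime factor p:
φ(361) = 361 × (1 - 1/19)
φ(361) = 342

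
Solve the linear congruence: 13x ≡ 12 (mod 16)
12

Since gcd(13, 16) = 1 divides 12, a solution exists.
Multiply both sides by the inverse of 13 mod 16:
  13^(-1) mod 16 = 5
  x ≡ 5 × 12 ≡ 60 ≡ 12 (mod 16)
Verification: 13 × 12 = 156 = 9 × 16 + 12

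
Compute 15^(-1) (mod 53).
46

Using Extended Euclidean Algorithm:
gcd(15, 53) = 1
Bezout coefficients: 15 × -7 + 53 × 2 = 1
So 15 × -7 ≡ 1 (mod 53)
The inverse is -7 mod 53 = 46
Verification: 15 × 46 = 690 = 13 × 53 + 1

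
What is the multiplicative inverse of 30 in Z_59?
30^(-1) ≡ 2 (mod 59). Verification: 30 × 2 = 60 ≡ 1 (mod 59)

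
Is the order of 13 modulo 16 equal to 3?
No, the actual order is 4, not 3.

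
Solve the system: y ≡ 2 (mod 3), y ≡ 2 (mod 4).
M = 3 × 4 = 12. M₁ = 4, y₁ ≡ 1 (mod 3). M₂ = 3, y₂ ≡ 3 (mod 4). y = 2×4×1 + 2×3×3 ≡ 2 (mod 12)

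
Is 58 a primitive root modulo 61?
p - 1 = 60 has prime divisors 2, 3, 5. Check 58^(60/q) mod 61 for each: 58^(60/2) = 58^30 ≡ 1, 58^(60/3) = 58^20 ≡ 1, 58^(60/5) = 58^12 ≡ 9 (mod 61). Since 58^30 ≡ 1 (mod 61), the order of 58 divides 30 (in fact the order is 5) ≠ 60, so it is not a primitive root.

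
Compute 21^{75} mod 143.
109

Using successive squaring:
Binary expansion of 75: 1001011
Powers of 21 mod 143 (each is the square of the previous):
  21^1 ≡ 21 (mod 143)
  21^2 ≡ 21² = 441 ≡ 12 (mod 143)
  21^4 ≡ 12² = 144 ≡ 1 (mod 143)
  21^8 ≡ 1² = 1 ≡ 1 (mod 143)
  21^16 ≡ 1² = 1 ≡ 1 (mod 143)
  21^32 ≡ 1² = 1 ≡ 1 (mod 143)
  21^64 ≡ 1² = 1 ≡ 1 (mod 143)
75 = 64 + 8 + 2 + 1, so 21^75 = 21^64 × 21^8 × 21^2 × 21^1 ≡ 1 × 1 × 12 × 21 (mod 143)
Multiplying step by step:
  1 × 1 = 1 ≡ 1 (mod 143)
  1 × 12 = 12 ≡ 12 (mod 143)
  12 × 21 = 252 ≡ 109 (mod 143)
Result: 21^75 ≡ 109 (mod 143)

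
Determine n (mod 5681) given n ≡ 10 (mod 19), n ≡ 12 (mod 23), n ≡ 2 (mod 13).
3278

Using the Chinese Remainder Theorem:
M = product of moduli = 5681
For equation 1: M_1 = 299, 299 ≡ 14 (mod 19), inverse of 299 mod 19 is 15 (check: 14 × 15 = 210 ≡ 1 (mod 19))
For equation 2: M_2 = 247, 247 ≡ 17 (mod 23), inverse of 247 mod 23 is 19 (check: 17 × 19 = 323 ≡ 1 (mod 23))
For equation 3: M_3 = 437, 437 ≡ 8 (mod 13), inverse of 437 mod 13 is 5 (check: 8 × 5 = 40 ≡ 1 (mod 13))
Combine: n ≡ Σ r_i×M_i×(M_i⁻¹ mod m_i) = 10×299×15 + 12×247×19 + 2×437×5 = 44850 + 56316 + 4370 = 105536
105536 mod 5681 = 3278
n ≡ 3278 (mod 5681)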